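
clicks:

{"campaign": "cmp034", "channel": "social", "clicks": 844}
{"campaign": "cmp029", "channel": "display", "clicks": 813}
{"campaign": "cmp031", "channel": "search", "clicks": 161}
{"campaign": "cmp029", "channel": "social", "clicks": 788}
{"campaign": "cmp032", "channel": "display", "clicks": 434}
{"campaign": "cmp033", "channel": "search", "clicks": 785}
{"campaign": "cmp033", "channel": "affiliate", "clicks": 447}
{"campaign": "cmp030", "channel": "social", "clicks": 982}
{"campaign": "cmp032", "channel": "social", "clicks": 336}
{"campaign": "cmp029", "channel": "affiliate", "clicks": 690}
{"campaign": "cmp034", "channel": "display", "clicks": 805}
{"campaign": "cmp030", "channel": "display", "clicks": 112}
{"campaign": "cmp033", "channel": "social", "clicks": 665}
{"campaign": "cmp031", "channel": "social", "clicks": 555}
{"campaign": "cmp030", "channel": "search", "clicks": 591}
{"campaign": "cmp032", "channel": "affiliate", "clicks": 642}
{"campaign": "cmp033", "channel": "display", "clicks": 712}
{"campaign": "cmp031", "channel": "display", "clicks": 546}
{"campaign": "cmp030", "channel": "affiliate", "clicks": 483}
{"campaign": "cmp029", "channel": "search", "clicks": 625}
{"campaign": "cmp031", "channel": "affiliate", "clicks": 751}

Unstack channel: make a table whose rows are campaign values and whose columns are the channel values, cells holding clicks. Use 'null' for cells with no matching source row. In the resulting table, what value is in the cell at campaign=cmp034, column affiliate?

No long-format row has campaign=cmp034 and channel=affiliate, so the cell is null.

null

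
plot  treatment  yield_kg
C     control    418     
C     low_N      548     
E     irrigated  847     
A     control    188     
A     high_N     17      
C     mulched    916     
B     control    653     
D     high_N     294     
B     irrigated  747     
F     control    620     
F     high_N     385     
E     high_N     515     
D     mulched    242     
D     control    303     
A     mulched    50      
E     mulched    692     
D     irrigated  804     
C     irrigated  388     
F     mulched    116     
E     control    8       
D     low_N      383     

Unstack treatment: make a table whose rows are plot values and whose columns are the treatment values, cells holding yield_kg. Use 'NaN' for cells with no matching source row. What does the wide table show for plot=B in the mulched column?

NaN

No long-format row has plot=B and treatment=mulched, so the cell is NaN.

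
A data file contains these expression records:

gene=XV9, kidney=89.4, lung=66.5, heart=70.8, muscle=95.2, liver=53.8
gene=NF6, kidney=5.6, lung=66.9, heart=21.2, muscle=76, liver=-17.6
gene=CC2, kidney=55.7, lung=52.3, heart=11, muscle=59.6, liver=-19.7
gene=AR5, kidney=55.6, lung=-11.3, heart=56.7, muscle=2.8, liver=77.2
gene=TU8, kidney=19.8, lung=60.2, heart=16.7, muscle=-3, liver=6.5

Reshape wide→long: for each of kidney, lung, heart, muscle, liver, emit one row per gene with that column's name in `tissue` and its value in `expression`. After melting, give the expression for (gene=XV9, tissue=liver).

53.8

Unpivoting turns each (gene, wide-column) pair into one long row.
The wide cell at row XV9, column liver holds 53.8, so the long row (XV9, liver) has expression=53.8.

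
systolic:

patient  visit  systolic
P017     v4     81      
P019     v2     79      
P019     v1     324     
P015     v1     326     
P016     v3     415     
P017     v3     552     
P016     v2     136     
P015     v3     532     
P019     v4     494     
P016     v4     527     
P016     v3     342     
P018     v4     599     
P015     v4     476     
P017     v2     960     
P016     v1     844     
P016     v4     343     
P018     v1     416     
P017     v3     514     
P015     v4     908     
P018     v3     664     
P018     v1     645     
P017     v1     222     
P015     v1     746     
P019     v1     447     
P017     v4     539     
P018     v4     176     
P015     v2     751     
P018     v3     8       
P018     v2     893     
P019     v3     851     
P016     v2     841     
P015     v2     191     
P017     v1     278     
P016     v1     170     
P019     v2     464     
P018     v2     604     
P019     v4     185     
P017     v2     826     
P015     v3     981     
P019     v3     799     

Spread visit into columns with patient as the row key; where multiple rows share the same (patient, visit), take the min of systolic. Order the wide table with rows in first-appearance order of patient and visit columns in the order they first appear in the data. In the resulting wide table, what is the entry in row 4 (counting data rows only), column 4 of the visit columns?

With rows in first-appearance order of patient, row 4 is patient=P016. visit columns in first-appearance order: v4, v2, v1, v3; column 4 is v3.
Long rows with patient=P016, visit=v3: min(415, 342) = 342.

342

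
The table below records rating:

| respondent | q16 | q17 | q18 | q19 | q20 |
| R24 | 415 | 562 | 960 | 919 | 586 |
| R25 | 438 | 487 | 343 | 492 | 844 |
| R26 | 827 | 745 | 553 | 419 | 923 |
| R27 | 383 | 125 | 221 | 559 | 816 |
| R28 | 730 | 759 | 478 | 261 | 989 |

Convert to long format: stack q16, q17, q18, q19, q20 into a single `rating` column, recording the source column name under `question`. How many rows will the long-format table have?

5 respondent values × 5 melted columns = 25 rows.

25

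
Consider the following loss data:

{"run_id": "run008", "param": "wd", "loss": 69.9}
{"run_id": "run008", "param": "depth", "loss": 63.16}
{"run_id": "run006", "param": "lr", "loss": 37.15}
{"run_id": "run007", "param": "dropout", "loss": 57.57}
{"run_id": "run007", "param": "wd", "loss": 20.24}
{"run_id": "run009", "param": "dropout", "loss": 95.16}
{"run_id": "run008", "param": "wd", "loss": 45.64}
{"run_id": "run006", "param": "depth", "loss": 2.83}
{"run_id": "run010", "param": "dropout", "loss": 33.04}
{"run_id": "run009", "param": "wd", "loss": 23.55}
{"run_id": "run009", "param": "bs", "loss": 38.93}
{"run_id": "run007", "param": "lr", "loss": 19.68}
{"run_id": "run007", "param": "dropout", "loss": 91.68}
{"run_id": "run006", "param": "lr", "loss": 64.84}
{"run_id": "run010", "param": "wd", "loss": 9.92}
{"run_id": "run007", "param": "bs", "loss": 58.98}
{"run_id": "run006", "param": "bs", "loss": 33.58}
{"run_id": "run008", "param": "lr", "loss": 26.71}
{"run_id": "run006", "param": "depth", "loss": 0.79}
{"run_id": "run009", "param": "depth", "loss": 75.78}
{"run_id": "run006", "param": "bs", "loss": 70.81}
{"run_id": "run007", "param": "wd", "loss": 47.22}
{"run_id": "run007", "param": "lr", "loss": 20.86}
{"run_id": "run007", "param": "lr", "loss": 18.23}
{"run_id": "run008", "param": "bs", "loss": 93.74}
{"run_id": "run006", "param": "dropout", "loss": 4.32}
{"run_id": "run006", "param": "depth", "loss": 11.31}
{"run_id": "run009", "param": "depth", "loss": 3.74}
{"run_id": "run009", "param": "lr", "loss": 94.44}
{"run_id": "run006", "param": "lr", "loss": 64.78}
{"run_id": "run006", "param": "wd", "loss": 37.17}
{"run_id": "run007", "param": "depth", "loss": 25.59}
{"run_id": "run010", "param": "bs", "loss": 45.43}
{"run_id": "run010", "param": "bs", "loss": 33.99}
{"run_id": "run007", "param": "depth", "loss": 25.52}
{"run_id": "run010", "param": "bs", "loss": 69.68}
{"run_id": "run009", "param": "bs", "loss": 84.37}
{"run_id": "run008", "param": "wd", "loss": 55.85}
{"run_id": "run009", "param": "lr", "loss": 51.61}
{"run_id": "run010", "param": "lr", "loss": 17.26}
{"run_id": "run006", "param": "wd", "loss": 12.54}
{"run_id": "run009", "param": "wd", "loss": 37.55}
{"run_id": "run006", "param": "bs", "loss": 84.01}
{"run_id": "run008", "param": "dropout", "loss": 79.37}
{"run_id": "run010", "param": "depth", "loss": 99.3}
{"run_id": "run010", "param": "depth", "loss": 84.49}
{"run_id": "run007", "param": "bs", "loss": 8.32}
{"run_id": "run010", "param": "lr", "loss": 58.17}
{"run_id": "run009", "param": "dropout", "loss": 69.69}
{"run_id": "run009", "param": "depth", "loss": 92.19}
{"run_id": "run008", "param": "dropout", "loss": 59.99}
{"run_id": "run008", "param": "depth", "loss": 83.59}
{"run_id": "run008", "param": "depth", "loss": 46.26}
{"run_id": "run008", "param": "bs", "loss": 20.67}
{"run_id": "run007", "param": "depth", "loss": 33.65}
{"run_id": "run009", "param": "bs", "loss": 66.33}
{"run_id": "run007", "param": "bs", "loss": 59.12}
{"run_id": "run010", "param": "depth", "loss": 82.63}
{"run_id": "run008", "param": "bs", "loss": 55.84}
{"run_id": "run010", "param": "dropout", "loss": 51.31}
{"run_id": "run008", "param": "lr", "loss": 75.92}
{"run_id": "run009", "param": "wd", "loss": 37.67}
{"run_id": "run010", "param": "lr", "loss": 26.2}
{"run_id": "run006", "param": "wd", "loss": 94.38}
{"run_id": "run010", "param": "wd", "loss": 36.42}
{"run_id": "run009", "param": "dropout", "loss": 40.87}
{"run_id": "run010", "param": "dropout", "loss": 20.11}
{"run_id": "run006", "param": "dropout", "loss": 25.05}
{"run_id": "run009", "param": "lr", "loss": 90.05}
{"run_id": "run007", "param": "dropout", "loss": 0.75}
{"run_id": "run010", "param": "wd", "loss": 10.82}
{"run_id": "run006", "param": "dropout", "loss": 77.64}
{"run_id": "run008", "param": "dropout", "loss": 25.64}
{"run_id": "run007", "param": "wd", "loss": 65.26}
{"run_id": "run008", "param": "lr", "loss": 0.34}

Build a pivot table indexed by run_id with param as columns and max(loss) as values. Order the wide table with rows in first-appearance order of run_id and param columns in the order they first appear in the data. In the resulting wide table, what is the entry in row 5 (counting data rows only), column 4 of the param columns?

With rows in first-appearance order of run_id, row 5 is run_id=run010. param columns in first-appearance order: wd, depth, lr, dropout, bs; column 4 is dropout.
Long rows with run_id=run010, param=dropout: max(33.04, 51.31, 20.11) = 51.31.

51.31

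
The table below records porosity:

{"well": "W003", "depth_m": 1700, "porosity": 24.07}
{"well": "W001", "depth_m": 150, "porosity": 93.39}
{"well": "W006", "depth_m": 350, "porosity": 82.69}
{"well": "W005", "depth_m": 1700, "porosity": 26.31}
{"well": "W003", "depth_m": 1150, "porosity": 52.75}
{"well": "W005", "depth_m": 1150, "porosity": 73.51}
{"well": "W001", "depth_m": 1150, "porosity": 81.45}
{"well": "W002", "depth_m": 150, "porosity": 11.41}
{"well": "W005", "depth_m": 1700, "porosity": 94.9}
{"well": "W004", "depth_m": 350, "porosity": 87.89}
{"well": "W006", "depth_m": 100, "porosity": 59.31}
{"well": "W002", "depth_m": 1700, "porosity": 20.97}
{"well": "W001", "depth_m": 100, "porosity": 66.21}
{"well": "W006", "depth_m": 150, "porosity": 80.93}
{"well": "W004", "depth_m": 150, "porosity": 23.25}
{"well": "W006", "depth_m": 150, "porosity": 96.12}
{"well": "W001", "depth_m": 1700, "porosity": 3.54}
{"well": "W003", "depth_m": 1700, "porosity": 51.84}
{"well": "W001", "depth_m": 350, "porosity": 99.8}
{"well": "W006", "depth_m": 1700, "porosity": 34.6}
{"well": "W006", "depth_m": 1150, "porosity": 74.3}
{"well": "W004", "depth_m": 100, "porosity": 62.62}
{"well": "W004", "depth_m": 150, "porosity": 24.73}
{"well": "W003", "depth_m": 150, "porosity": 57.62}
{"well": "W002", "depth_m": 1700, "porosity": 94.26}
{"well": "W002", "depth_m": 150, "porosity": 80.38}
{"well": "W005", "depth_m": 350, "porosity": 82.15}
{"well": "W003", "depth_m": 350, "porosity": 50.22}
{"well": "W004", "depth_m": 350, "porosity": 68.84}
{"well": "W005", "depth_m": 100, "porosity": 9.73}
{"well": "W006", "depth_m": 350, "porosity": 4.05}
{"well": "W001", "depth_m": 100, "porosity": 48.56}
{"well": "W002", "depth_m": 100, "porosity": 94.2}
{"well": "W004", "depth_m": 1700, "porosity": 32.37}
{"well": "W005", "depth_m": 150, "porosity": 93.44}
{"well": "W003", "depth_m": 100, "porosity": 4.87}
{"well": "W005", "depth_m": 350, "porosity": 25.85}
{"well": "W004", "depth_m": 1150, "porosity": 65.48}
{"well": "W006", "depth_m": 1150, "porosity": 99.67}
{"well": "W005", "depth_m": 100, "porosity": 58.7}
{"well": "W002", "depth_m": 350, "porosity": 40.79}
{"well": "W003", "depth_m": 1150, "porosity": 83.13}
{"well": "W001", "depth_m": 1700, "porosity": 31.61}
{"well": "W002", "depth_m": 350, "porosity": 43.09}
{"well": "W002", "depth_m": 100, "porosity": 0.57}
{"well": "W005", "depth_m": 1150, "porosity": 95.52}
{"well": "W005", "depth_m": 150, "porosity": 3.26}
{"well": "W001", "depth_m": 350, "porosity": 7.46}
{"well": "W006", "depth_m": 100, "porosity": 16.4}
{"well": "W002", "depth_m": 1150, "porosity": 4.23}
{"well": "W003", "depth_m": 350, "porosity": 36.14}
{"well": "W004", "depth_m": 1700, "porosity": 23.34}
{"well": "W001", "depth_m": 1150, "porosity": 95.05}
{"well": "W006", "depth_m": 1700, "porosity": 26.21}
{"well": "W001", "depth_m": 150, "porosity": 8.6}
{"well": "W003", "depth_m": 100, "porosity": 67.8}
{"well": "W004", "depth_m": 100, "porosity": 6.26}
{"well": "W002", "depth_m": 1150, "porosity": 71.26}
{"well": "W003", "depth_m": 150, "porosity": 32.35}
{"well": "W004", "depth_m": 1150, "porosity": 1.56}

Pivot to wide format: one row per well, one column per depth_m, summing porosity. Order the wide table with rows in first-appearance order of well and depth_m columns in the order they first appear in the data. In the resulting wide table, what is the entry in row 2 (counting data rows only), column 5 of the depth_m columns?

114.77

With rows in first-appearance order of well, row 2 is well=W001. depth_m columns in first-appearance order: 1700, 150, 350, 1150, 100; column 5 is 100.
Long rows with well=W001, depth_m=100: 66.21 + 48.56 = 114.77.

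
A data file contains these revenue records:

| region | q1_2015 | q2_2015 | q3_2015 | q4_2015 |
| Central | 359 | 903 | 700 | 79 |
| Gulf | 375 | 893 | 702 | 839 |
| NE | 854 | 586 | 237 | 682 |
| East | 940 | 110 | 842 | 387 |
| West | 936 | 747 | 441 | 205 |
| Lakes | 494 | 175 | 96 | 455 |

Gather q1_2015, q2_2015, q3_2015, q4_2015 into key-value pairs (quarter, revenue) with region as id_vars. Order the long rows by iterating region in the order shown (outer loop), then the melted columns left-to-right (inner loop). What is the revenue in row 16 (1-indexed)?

387

24 rows total (6 × 4). Row 16: index ⌊(16-1)/4⌋ = 3 into region → East; (16-1) mod 4 = 3 into the melted columns → q4_2015.
So row 16 is (East, q4_2015, 387); revenue = 387.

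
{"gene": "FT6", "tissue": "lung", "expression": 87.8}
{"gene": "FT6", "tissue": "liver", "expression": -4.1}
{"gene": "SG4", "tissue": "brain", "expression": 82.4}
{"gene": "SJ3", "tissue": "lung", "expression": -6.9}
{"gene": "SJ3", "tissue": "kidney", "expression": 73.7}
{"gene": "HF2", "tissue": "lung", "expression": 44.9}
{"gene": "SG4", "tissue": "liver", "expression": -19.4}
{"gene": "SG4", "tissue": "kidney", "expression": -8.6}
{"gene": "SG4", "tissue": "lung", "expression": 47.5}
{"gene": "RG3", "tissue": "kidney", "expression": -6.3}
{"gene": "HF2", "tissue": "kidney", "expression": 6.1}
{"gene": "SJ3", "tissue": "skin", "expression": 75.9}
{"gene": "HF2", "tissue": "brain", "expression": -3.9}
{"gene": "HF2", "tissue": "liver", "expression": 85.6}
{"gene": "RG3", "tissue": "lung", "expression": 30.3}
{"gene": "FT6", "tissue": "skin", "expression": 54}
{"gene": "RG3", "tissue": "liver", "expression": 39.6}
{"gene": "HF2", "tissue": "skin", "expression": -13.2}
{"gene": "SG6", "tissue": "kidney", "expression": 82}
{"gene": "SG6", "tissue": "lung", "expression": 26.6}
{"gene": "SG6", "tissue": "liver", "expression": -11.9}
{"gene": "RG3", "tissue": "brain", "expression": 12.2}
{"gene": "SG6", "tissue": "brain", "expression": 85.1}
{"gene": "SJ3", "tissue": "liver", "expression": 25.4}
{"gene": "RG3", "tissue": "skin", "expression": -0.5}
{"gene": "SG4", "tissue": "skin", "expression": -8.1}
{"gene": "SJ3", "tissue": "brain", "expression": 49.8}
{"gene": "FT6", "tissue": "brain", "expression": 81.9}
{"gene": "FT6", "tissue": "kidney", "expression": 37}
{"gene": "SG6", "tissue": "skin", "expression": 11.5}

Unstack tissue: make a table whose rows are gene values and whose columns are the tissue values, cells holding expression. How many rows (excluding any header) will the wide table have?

6

6 distinct gene values → 6 rows.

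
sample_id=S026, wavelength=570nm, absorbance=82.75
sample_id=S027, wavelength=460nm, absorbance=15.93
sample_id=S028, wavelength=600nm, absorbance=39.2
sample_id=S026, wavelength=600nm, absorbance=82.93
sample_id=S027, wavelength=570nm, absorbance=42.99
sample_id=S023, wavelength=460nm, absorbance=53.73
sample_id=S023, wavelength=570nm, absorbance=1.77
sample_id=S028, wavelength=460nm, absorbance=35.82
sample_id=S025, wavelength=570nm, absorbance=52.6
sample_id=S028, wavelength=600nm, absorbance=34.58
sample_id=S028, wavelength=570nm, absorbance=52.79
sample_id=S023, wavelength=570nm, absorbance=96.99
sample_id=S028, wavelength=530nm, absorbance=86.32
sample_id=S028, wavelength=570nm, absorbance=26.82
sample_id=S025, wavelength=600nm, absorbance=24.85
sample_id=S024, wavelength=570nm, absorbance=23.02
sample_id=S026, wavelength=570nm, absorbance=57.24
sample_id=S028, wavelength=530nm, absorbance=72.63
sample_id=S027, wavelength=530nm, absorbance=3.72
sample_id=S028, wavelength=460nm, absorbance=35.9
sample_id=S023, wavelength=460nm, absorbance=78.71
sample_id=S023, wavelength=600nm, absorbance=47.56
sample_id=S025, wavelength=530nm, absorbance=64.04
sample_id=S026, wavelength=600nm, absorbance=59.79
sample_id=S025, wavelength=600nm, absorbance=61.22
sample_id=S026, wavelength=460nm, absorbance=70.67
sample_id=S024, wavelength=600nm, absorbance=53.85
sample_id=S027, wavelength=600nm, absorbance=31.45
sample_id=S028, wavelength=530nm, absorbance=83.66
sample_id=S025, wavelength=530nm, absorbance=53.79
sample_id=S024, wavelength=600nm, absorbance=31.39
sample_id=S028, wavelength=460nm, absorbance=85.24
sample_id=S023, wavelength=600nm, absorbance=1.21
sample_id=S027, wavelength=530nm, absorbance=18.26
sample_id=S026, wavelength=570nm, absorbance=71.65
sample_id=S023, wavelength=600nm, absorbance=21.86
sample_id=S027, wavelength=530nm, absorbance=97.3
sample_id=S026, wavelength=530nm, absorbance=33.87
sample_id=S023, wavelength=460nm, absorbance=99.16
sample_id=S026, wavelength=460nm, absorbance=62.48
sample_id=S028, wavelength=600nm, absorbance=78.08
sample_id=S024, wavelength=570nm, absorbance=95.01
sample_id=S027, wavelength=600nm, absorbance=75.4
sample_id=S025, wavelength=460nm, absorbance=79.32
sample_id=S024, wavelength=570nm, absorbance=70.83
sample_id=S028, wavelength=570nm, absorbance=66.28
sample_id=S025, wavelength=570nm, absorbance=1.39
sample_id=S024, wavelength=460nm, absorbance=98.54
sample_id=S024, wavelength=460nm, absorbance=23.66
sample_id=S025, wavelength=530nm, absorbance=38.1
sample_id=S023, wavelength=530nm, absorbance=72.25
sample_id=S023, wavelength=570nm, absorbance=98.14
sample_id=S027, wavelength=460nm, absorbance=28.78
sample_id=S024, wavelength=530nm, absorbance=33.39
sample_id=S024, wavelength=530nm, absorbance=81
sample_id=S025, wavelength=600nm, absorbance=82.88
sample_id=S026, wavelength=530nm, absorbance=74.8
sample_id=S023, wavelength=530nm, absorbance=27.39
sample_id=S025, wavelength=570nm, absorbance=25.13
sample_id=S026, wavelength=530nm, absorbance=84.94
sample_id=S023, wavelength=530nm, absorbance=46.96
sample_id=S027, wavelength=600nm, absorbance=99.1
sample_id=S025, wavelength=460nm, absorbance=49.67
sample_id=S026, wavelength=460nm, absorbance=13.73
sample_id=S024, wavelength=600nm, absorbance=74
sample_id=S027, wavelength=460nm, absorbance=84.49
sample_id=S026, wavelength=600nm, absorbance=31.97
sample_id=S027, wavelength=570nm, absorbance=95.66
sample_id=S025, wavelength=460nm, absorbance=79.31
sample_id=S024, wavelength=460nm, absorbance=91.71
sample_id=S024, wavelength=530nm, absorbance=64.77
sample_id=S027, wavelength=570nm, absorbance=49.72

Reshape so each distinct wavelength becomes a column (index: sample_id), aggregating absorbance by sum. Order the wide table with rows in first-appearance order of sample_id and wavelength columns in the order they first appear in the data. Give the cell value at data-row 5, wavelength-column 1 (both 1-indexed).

79.12

With rows in first-appearance order of sample_id, row 5 is sample_id=S025. wavelength columns in first-appearance order: 570nm, 460nm, 600nm, 530nm; column 1 is 570nm.
Long rows with sample_id=S025, wavelength=570nm: 52.6 + 1.39 + 25.13 = 79.12.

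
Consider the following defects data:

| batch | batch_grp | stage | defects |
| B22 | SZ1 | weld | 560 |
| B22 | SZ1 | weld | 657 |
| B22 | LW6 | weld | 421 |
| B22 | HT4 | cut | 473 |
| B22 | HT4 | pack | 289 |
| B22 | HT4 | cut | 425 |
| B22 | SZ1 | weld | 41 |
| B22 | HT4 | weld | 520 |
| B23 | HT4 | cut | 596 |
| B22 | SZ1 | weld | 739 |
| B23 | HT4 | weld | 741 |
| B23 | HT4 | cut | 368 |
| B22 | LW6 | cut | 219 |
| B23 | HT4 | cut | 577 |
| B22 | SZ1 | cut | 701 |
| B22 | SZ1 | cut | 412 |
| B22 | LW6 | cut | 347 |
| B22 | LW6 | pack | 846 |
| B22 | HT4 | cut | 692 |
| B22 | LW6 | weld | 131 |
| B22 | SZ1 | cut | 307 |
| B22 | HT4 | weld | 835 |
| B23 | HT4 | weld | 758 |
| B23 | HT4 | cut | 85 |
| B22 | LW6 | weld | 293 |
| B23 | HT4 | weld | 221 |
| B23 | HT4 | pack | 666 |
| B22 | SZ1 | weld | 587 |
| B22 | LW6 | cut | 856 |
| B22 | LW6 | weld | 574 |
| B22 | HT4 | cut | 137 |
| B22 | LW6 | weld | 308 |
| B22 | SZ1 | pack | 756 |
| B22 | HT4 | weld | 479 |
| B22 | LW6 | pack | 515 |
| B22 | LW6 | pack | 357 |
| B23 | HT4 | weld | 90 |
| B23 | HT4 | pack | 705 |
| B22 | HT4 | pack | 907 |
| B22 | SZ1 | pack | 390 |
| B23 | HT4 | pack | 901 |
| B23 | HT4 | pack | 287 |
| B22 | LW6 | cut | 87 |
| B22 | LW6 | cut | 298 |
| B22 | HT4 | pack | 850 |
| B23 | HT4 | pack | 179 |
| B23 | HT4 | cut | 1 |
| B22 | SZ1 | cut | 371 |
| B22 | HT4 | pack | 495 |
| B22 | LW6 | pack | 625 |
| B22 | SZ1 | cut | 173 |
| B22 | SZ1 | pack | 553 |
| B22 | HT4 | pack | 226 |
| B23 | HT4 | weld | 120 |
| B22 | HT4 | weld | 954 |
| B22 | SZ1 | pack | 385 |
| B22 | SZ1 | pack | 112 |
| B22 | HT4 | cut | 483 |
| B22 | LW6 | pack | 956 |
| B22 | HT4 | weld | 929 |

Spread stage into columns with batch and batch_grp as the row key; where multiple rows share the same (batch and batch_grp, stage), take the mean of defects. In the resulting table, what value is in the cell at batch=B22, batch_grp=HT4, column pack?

553.40

Rows with batch=B22, batch_grp=HT4 and stage=pack: defects values are 289, 907, 850, 495, 226.
(289 + 907 + 850 + 495 + 226) / 5 = 553.40.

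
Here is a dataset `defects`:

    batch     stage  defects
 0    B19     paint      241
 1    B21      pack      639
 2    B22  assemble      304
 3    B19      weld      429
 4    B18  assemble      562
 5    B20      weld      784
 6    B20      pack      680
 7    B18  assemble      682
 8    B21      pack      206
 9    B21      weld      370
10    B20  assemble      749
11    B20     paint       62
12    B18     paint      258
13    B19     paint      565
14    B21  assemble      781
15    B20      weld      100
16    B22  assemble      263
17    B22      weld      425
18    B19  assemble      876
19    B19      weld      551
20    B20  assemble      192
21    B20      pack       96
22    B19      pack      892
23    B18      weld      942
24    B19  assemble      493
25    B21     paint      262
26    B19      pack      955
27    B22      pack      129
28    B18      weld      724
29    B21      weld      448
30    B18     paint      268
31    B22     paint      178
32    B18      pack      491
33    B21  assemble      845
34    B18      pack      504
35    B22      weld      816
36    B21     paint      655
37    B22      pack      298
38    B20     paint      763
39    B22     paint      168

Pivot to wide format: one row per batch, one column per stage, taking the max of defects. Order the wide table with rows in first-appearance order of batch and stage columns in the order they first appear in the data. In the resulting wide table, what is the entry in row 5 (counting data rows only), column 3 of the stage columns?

With rows in first-appearance order of batch, row 5 is batch=B20. stage columns in first-appearance order: paint, pack, assemble, weld; column 3 is assemble.
Long rows with batch=B20, stage=assemble: max(749, 192) = 749.

749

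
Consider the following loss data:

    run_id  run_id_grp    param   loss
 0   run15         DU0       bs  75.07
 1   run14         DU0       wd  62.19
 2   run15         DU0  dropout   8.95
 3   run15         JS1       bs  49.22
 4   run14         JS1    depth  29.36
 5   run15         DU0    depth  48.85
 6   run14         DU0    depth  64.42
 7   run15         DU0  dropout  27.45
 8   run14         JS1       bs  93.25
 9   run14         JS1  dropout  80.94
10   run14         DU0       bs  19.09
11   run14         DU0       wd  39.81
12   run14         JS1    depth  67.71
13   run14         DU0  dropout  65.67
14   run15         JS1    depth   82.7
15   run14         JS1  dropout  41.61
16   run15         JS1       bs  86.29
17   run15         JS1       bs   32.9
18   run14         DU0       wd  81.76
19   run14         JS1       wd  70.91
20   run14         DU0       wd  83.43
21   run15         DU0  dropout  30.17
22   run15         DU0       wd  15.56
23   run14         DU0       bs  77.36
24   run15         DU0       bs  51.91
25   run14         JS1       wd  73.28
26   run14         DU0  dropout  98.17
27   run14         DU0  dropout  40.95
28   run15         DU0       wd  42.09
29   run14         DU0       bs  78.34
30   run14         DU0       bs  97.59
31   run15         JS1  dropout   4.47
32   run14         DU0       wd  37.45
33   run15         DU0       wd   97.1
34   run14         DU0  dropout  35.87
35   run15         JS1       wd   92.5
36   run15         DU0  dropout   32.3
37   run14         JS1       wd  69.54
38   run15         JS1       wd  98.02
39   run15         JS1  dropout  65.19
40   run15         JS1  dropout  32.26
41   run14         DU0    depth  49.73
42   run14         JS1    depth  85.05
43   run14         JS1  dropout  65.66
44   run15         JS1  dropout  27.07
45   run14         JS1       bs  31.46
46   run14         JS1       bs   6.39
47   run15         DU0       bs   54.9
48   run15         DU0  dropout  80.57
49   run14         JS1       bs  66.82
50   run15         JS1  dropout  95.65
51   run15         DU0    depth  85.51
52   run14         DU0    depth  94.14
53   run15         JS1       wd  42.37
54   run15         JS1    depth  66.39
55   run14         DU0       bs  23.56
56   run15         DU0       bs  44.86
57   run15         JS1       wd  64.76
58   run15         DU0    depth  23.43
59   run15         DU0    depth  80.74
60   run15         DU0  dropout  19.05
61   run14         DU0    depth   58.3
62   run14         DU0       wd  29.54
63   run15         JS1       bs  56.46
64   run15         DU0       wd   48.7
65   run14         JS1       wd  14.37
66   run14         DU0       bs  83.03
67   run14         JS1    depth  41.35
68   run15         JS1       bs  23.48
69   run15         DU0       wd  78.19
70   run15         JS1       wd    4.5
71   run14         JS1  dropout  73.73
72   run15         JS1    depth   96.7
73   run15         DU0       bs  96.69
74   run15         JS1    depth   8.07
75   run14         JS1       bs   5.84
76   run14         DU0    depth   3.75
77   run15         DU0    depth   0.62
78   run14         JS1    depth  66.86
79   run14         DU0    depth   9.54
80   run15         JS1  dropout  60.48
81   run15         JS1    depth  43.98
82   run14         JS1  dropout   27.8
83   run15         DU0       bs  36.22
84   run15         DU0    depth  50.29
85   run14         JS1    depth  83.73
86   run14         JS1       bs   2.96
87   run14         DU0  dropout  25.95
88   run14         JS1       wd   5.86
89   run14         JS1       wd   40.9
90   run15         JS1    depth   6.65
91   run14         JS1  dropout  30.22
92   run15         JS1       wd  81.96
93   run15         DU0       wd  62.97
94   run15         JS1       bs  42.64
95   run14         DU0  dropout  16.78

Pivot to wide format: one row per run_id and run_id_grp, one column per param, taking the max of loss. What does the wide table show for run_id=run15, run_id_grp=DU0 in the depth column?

85.51

Rows with run_id=run15, run_id_grp=DU0 and param=depth: loss values are 48.85, 85.51, 23.43, 80.74, 0.62, 50.29.
max(48.85, 85.51, 23.43, 80.74, 0.62, 50.29) = 85.51.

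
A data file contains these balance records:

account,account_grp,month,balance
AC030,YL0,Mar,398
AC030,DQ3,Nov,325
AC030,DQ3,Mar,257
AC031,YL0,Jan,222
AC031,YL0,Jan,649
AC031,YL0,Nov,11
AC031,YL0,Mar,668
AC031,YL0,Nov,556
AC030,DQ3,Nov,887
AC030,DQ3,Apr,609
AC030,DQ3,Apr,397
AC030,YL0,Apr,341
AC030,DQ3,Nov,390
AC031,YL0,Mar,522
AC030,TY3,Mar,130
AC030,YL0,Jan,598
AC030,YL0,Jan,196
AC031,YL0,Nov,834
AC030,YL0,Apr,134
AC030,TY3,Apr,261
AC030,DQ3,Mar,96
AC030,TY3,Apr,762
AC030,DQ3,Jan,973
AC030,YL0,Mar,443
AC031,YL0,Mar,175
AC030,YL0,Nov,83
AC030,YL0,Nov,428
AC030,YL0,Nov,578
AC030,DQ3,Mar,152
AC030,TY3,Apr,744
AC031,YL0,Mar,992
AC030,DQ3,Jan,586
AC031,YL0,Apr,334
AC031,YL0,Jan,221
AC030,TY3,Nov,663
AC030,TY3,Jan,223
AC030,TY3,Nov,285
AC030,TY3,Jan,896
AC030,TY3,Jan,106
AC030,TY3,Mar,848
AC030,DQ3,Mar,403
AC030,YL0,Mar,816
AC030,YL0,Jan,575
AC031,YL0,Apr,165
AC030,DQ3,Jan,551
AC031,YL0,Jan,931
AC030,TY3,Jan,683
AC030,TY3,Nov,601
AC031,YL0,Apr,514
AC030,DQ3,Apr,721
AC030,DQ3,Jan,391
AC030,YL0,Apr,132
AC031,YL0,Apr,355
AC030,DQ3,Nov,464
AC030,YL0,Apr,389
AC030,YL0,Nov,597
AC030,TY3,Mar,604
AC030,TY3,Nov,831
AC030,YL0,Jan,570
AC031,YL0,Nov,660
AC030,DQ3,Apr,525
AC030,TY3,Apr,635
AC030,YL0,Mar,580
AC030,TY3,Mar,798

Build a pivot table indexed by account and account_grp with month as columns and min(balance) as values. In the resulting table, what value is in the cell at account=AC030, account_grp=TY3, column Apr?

Rows with account=AC030, account_grp=TY3 and month=Apr: balance values are 261, 762, 744, 635.
min(261, 762, 744, 635) = 261.

261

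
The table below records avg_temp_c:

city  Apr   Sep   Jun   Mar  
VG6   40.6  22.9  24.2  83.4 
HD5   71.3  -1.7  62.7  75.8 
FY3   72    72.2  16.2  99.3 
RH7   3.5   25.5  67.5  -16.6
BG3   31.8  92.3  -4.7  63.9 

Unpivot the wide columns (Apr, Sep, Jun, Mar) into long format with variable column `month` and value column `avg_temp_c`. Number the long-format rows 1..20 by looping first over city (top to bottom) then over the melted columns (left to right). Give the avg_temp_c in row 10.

72.2

20 rows total (5 × 4). Row 10: index ⌊(10-1)/4⌋ = 2 into city → FY3; (10-1) mod 4 = 1 into the melted columns → Sep.
So row 10 is (FY3, Sep, 72.2); avg_temp_c = 72.2.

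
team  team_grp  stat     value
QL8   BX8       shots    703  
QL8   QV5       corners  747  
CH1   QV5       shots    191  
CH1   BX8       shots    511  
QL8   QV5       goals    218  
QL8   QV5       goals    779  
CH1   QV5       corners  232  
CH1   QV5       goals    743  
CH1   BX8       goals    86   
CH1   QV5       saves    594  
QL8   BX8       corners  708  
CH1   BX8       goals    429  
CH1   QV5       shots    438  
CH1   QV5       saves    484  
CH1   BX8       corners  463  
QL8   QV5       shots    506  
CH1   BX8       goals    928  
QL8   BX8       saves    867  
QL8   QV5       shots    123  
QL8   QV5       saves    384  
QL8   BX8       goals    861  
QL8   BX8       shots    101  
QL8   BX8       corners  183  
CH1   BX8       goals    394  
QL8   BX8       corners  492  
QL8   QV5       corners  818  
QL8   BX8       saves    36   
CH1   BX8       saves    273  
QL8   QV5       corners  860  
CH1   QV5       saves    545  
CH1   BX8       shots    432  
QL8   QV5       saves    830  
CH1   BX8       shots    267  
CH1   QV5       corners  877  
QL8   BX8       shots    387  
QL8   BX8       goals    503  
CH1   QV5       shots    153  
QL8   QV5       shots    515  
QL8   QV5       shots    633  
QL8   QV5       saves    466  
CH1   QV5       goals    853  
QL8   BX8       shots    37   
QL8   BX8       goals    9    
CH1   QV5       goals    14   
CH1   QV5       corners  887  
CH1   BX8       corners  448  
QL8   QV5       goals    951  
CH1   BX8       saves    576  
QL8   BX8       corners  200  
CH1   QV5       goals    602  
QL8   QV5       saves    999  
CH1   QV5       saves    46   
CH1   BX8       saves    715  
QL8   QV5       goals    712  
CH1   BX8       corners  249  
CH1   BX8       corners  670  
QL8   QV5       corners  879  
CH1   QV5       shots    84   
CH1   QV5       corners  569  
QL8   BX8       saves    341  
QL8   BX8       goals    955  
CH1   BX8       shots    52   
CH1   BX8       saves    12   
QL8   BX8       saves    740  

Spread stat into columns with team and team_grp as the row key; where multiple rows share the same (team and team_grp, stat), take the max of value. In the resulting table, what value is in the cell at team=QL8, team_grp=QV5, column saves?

Rows with team=QL8, team_grp=QV5 and stat=saves: value values are 384, 830, 466, 999.
max(384, 830, 466, 999) = 999.

999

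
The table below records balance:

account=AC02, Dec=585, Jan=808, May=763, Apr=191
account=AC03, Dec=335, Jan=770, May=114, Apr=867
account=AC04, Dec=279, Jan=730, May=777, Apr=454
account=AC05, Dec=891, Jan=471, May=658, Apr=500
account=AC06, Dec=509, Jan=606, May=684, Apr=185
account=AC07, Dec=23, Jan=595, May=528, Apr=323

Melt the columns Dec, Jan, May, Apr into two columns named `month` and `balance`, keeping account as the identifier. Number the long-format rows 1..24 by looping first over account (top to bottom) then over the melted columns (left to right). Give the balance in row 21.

24 rows total (6 × 4). Row 21: index ⌊(21-1)/4⌋ = 5 into account → AC07; (21-1) mod 4 = 0 into the melted columns → Dec.
So row 21 is (AC07, Dec, 23); balance = 23.

23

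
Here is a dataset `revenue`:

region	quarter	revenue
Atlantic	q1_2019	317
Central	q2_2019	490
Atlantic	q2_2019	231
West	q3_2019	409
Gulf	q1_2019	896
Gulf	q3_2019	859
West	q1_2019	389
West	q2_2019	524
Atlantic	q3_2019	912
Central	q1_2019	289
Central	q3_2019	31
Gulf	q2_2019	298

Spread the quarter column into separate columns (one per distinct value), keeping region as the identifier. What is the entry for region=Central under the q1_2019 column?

289

Wide layout: rows indexed by region, columns are the 3 distinct quarter values (q1_2019, q2_2019, q3_2019).
Cell (region=Central, quarter=q1_2019) draws from the long row where region=Central and quarter=q1_2019, which has revenue=289.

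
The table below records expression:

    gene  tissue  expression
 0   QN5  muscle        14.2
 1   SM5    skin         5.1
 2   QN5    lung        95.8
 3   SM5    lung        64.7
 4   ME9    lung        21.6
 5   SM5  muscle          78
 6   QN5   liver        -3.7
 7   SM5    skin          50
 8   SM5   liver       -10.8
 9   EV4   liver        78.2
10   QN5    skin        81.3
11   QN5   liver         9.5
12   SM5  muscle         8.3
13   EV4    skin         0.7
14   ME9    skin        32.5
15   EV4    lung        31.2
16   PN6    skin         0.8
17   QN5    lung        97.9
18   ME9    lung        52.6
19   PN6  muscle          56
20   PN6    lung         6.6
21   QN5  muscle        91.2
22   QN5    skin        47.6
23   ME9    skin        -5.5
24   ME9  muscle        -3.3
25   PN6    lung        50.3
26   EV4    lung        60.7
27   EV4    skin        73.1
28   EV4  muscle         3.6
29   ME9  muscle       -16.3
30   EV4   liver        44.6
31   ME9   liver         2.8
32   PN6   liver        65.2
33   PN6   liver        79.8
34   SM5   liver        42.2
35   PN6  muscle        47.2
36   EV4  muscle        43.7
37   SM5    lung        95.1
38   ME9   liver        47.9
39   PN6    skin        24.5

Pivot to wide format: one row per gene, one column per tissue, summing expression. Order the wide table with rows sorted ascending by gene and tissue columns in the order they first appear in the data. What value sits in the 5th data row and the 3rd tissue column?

159.8

With rows sorted ascending by gene, row 5 is gene=SM5. tissue columns in first-appearance order: muscle, skin, lung, liver; column 3 is lung.
Long rows with gene=SM5, tissue=lung: 64.7 + 95.1 = 159.8.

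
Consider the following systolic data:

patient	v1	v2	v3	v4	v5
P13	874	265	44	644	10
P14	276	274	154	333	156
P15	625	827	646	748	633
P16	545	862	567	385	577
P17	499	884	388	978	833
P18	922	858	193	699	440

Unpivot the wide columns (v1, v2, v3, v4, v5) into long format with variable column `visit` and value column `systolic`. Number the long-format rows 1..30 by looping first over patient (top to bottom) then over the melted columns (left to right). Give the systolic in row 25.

30 rows total (6 × 5). Row 25: index ⌊(25-1)/5⌋ = 4 into patient → P17; (25-1) mod 5 = 4 into the melted columns → v5.
So row 25 is (P17, v5, 833); systolic = 833.

833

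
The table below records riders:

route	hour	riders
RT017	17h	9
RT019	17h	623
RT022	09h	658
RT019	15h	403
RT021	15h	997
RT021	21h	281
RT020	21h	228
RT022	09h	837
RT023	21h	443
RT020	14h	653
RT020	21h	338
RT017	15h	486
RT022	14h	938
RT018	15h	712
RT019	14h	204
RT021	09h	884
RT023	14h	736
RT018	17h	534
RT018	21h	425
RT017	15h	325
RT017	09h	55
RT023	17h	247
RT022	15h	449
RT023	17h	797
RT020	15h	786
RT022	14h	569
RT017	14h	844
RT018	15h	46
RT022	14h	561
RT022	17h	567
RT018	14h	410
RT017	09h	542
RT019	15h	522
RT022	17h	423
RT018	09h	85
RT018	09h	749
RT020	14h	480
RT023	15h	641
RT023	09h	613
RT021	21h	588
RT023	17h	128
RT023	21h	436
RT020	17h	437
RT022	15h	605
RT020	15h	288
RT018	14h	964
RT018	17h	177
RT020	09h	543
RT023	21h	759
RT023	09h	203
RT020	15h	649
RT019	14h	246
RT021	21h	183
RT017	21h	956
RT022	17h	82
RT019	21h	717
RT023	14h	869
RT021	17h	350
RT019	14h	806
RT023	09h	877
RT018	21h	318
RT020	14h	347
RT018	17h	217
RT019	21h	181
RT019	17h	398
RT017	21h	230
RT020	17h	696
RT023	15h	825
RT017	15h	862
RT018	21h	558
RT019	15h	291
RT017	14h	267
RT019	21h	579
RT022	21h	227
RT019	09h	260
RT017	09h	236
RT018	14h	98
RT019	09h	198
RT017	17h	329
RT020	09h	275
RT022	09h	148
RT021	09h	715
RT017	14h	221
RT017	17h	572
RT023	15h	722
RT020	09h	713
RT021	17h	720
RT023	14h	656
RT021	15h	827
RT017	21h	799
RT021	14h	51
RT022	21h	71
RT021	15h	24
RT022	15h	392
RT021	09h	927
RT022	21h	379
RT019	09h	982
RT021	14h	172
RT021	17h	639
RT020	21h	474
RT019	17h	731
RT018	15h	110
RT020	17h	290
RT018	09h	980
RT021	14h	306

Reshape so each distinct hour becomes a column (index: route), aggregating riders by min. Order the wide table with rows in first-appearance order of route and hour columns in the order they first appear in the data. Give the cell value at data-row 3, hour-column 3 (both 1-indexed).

392

With rows in first-appearance order of route, row 3 is route=RT022. hour columns in first-appearance order: 17h, 09h, 15h, 21h, 14h; column 3 is 15h.
Long rows with route=RT022, hour=15h: min(449, 605, 392) = 392.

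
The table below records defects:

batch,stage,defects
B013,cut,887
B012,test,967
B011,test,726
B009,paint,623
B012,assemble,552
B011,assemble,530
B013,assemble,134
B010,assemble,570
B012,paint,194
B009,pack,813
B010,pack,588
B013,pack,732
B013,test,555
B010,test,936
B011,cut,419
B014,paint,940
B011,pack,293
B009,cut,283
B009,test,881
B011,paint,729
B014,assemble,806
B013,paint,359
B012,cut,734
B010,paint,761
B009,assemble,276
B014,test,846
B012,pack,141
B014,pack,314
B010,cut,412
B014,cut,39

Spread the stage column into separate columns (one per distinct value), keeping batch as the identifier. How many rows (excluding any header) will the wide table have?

6 distinct batch values → 6 rows.

6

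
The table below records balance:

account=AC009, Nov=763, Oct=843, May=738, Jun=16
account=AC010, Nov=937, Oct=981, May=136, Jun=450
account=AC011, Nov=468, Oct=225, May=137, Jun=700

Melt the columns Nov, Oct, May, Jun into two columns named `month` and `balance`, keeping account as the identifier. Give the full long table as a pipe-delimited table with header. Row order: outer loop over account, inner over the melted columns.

| account | month | balance |
| AC009 | Nov | 763 |
| AC009 | Oct | 843 |
| AC009 | May | 738 |
| AC009 | Jun | 16 |
| AC010 | Nov | 937 |
| AC010 | Oct | 981 |
| AC010 | May | 136 |
| AC010 | Jun | 450 |
| AC011 | Nov | 468 |
| AC011 | Oct | 225 |
| AC011 | May | 137 |
| AC011 | Jun | 700 |

Each (account, column) pair becomes one row: 3 × 4 = 12 rows.
For example, (AC009, Nov) → balance=763.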